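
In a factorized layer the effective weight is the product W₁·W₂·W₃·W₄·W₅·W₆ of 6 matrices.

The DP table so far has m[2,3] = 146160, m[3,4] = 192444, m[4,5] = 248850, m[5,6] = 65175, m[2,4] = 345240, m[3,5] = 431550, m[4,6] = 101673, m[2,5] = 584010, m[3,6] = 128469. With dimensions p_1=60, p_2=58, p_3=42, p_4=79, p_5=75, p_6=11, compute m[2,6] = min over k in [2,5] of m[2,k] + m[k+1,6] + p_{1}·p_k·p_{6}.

166749

m[2,6] = min over k∈[2,5] of m[2,k]+m[k+1,6]+p_{1}·p_k·p_{6}.
k=2: 0 + 128469 + 60·58·11 = 166749; k=3: 146160 + 101673 + 60·42·11 = 275553; k=4: 345240 + 65175 + 60·79·11 = 462555; k=5: 584010 + 0 + 60·75·11 = 633510.
Minimum: 166749 at k=2.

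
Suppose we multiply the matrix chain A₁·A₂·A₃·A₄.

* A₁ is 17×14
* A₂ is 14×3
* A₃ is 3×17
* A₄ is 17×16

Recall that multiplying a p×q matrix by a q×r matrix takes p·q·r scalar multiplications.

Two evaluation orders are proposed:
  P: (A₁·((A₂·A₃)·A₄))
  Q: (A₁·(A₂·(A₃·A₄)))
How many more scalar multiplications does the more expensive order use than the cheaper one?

Order P = (A₁·((A₂·A₃)·A₄)): (A₂·A₃): 14×3 by 3×17 → 14×17, cost 14·3·17 = 714; ((A₂·A₃)·A₄): 14×17 by 17×16 → 14×16, cost 14·17·16 = 3808; cumulative 4522; (A₁·((A₂·A₃)·A₄)): 17×14 by 14×16 → 17×16, cost 17·14·16 = 3808; cumulative 8330. Total 8330.
Order Q = (A₁·(A₂·(A₃·A₄))): (A₃·A₄): 3×17 by 17×16 → 3×16, cost 3·17·16 = 816; (A₂·(A₃·A₄)): 14×3 by 3×16 → 14×16, cost 14·3·16 = 672; cumulative 1488; (A₁·(A₂·(A₃·A₄))): 17×14 by 14×16 → 17×16, cost 17·14·16 = 3808; cumulative 5296. Total 5296.
Difference: |8330 − 5296| = 3034.

3034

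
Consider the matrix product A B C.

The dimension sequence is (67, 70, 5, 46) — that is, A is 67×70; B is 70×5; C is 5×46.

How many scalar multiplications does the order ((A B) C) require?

38860

(A B): 67×70 by 70×5 → 67×5, cost 67·70·5 = 23450
((A B) C): 67×5 by 5×46 → 67×46, cost 67·5·46 = 15410; cumulative 38860
Total: 38860 scalar multiplications.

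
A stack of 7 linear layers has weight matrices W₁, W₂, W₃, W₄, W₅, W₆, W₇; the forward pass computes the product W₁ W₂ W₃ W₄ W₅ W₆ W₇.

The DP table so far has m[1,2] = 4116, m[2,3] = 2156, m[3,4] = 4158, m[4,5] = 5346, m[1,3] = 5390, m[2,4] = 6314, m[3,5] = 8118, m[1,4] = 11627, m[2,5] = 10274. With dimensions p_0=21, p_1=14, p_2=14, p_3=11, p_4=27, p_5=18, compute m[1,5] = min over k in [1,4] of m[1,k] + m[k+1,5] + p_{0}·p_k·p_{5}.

14894

m[1,5] = min over k∈[1,4] of m[1,k]+m[k+1,5]+p_{0}·p_k·p_{5}.
k=1: 0 + 10274 + 21·14·18 = 15566; k=2: 4116 + 8118 + 21·14·18 = 17526; k=3: 5390 + 5346 + 21·11·18 = 14894; k=4: 11627 + 0 + 21·27·18 = 21833.
Minimum: 14894 at k=3.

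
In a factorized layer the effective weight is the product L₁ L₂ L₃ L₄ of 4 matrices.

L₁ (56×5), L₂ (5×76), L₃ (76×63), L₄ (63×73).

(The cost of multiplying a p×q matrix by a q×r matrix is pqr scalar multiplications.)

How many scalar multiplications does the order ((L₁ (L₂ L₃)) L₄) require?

299124

(L₂ L₃): 5×76 by 76×63 → 5×63, cost 5·76·63 = 23940
(L₁ (L₂ L₃)): 56×5 by 5×63 → 56×63, cost 56·5·63 = 17640; cumulative 41580
((L₁ (L₂ L₃)) L₄): 56×63 by 63×73 → 56×73, cost 56·63·73 = 257544; cumulative 299124
Total: 299124 scalar multiplications.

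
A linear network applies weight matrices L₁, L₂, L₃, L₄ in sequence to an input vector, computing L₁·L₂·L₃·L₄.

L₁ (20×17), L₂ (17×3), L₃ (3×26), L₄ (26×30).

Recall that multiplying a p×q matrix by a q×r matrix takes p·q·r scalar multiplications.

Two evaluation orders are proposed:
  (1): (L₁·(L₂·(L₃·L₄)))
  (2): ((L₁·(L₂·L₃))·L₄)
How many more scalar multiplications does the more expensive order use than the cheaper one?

11696

Order (1) = (L₁·(L₂·(L₃·L₄))): (L₃·L₄): 3×26 by 26×30 → 3×30, cost 3·26·30 = 2340; (L₂·(L₃·L₄)): 17×3 by 3×30 → 17×30, cost 17·3·30 = 1530; cumulative 3870; (L₁·(L₂·(L₃·L₄))): 20×17 by 17×30 → 20×30, cost 20·17·30 = 10200; cumulative 14070. Total 14070.
Order (2) = ((L₁·(L₂·L₃))·L₄): (L₂·L₃): 17×3 by 3×26 → 17×26, cost 17·3·26 = 1326; (L₁·(L₂·L₃)): 20×17 by 17×26 → 20×26, cost 20·17·26 = 8840; cumulative 10166; ((L₁·(L₂·L₃))·L₄): 20×26 by 26×30 → 20×30, cost 20·26·30 = 15600; cumulative 25766. Total 25766.
Difference: |14070 − 25766| = 11696.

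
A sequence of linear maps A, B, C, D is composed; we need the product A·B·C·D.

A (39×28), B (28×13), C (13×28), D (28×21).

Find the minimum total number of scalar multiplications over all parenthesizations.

32487

Adjacent pairs: AB = 39·28·13 = 14196; BC = 28·13·28 = 10192; CD = 13·28·21 = 7644.
Length 3: A..C: k=1: 0+10192+39·28·28=40768; k=2: 14196+0+39·13·28=28392 → min 28392 | B..D: k=2: 0+7644+28·13·21=15288; k=3: 10192+0+28·28·21=26656 → min 15288.
Length 4: A..D: k=1: 0+15288+39·28·21=38220; k=2: 14196+7644+39·13·21=32487; k=3: 28392+0+39·28·21=51324 → min 32487.
Optimal order: ((A·B)·(C·D)) with cost 32487.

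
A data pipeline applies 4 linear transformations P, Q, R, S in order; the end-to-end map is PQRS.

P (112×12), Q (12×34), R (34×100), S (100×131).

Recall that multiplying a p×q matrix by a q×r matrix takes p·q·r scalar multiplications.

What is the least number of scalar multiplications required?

374064

Adjacent pairs: PQ = 112·12·34 = 45696; QR = 12·34·100 = 40800; RS = 34·100·131 = 445400.
Length 3: P..R: k=1: 0+40800+112·12·100=175200; k=2: 45696+0+112·34·100=426496 → min 175200 | Q..S: k=2: 0+445400+12·34·131=498848; k=3: 40800+0+12·100·131=198000 → min 198000.
Length 4: P..S: k=1: 0+198000+112·12·131=374064; k=2: 45696+445400+112·34·131=989944; k=3: 175200+0+112·100·131=1642400 → min 374064.
Optimal order: (P((QR)S)) with cost 374064.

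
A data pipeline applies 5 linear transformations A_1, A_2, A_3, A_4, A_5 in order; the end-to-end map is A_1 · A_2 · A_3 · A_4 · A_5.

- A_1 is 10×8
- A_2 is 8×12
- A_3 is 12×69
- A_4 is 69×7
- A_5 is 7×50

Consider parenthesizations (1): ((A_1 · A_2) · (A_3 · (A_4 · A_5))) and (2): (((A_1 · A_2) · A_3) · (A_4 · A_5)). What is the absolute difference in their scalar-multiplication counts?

Order (1) = ((A_1 · A_2) · (A_3 · (A_4 · A_5))): (A_1 · A_2): 10×8 by 8×12 → 10×12, cost 10·8·12 = 960; (A_4 · A_5): 69×7 by 7×50 → 69×50, cost 69·7·50 = 24150; (A_3 · (A_4 · A_5)): 12×69 by 69×50 → 12×50, cost 12·69·50 = 41400; cumulative 65550; ((A_1 · A_2) · (A_3 · (A_4 · A_5))): 10×12 by 12×50 → 10×50, cost 10·12·50 = 6000; cumulative 72510. Total 72510.
Order (2) = (((A_1 · A_2) · A_3) · (A_4 · A_5)): (A_1 · A_2): 10×8 by 8×12 → 10×12, cost 10·8·12 = 960; ((A_1 · A_2) · A_3): 10×12 by 12×69 → 10×69, cost 10·12·69 = 8280; cumulative 9240; (A_4 · A_5): 69×7 by 7×50 → 69×50, cost 69·7·50 = 24150; (((A_1 · A_2) · A_3) · (A_4 · A_5)): 10×69 by 69×50 → 10×50, cost 10·69·50 = 34500; cumulative 67890. Total 67890.
Difference: |72510 − 67890| = 4620.

4620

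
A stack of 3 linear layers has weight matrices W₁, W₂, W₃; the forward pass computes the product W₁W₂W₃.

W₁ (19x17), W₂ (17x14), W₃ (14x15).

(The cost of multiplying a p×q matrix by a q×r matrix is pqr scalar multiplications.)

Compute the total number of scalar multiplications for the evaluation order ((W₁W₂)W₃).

8512

(W₁W₂): 19×17 by 17×14 → 19×14, cost 19·17·14 = 4522
((W₁W₂)W₃): 19×14 by 14×15 → 19×15, cost 19·14·15 = 3990; cumulative 8512
Total: 8512 scalar multiplications.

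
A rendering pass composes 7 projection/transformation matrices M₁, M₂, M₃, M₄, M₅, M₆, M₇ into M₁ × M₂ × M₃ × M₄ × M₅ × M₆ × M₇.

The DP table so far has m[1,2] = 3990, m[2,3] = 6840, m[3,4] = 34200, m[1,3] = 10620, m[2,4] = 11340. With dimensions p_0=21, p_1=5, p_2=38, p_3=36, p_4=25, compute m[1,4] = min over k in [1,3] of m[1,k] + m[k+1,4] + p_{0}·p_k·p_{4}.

m[1,4] = min over k∈[1,3] of m[1,k]+m[k+1,4]+p_{0}·p_k·p_{4}.
k=1: 0 + 11340 + 21·5·25 = 13965; k=2: 3990 + 34200 + 21·38·25 = 58140; k=3: 10620 + 0 + 21·36·25 = 29520.
Minimum: 13965 at k=1.

13965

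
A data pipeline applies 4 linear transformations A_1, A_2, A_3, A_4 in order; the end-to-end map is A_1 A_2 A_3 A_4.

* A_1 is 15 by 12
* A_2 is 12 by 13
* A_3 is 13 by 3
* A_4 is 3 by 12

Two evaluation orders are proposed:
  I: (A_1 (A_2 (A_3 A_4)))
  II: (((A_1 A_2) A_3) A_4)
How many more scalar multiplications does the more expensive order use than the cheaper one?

1035

Order I = (A_1 (A_2 (A_3 A_4))): (A_3 A_4): 13×3 by 3×12 → 13×12, cost 13·3·12 = 468; (A_2 (A_3 A_4)): 12×13 by 13×12 → 12×12, cost 12·13·12 = 1872; cumulative 2340; (A_1 (A_2 (A_3 A_4))): 15×12 by 12×12 → 15×12, cost 15·12·12 = 2160; cumulative 4500. Total 4500.
Order II = (((A_1 A_2) A_3) A_4): (A_1 A_2): 15×12 by 12×13 → 15×13, cost 15·12·13 = 2340; ((A_1 A_2) A_3): 15×13 by 13×3 → 15×3, cost 15·13·3 = 585; cumulative 2925; (((A_1 A_2) A_3) A_4): 15×3 by 3×12 → 15×12, cost 15·3·12 = 540; cumulative 3465. Total 3465.
Difference: |4500 − 3465| = 1035.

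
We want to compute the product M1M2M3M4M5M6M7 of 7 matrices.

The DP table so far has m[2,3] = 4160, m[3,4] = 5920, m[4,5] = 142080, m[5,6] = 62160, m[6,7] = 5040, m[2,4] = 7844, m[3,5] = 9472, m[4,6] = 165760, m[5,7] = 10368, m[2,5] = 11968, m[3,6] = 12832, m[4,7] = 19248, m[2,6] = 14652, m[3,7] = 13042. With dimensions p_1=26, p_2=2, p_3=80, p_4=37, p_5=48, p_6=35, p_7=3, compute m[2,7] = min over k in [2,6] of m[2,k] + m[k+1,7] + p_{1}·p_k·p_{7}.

m[2,7] = min over k∈[2,6] of m[2,k]+m[k+1,7]+p_{1}·p_k·p_{7}.
k=2: 0 + 13042 + 26·2·3 = 13198; k=3: 4160 + 19248 + 26·80·3 = 29648; k=4: 7844 + 10368 + 26·37·3 = 21098; k=5: 11968 + 5040 + 26·48·3 = 20752; k=6: 14652 + 0 + 26·35·3 = 17382.
Minimum: 13198 at k=2.

13198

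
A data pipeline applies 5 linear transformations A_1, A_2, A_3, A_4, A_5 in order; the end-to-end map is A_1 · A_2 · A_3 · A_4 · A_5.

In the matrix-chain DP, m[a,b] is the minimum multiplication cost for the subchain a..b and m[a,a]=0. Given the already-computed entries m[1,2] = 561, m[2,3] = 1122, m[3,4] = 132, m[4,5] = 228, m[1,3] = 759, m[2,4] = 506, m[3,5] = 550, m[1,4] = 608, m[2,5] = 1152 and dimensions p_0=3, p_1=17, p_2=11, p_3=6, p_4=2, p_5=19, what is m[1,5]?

m[1,5] = min over k∈[1,4] of m[1,k]+m[k+1,5]+p_{0}·p_k·p_{5}.
k=1: 0 + 1152 + 3·17·19 = 2121; k=2: 561 + 550 + 3·11·19 = 1738; k=3: 759 + 228 + 3·6·19 = 1329; k=4: 608 + 0 + 3·2·19 = 722.
Minimum: 722 at k=4.

722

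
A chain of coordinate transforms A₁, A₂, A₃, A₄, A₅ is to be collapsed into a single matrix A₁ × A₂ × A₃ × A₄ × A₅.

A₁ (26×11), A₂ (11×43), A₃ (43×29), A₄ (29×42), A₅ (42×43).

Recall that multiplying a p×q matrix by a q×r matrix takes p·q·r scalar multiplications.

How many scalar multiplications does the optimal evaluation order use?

59279

Adjacent pairs: A₁A₂ = 26·11·43 = 12298; A₂A₃ = 11·43·29 = 13717; A₃A₄ = 43·29·42 = 52374; A₄A₅ = 29·42·43 = 52374.
Length 3: A₁..A₃: k=1: 0+13717+26·11·29=22011; k=2: 12298+0+26·43·29=44720 → min 22011 | A₂..A₄: k=2: 0+52374+11·43·42=72240; k=3: 13717+0+11·29·42=27115 → min 27115 | A₃..A₅: k=3: 0+52374+43·29·43=105995; k=4: 52374+0+43·42·43=130032 → min 105995.
Length 4: A₁..A₄: k=1: 0+27115+26·11·42=39127; k=2: 12298+52374+26·43·42=111628; k=3: 22011+0+26·29·42=53679 → min 39127 | A₂..A₅: k=2: 0+105995+11·43·43=126334; k=3: 13717+52374+11·29·43=79808; k=4: 27115+0+11·42·43=46981 → min 46981.
Length 5: A₁..A₅: k=1: 0+46981+26·11·43=59279; k=2: 12298+105995+26·43·43=166367; k=3: 22011+52374+26·29·43=106807; k=4: 39127+0+26·42·43=86083 → min 59279.
Optimal order: (A₁ × (((A₂ × A₃) × A₄) × A₅)) with cost 59279.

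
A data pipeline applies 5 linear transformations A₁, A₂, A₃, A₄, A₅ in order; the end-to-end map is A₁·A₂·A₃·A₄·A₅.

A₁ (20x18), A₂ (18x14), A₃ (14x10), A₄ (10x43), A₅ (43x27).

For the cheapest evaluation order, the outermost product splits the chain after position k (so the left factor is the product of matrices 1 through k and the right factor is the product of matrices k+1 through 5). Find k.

Adjacent pairs: A₁A₂ = 20·18·14 = 5040; A₂A₃ = 18·14·10 = 2520; A₃A₄ = 14·10·43 = 6020; A₄A₅ = 10·43·27 = 11610.
Length 3: A₁..A₃: k=1: 0+2520+20·18·10=6120; k=2: 5040+0+20·14·10=7840 → min 6120 | A₂..A₄: k=2: 0+6020+18·14·43=16856; k=3: 2520+0+18·10·43=10260 → min 10260 | A₃..A₅: k=3: 0+11610+14·10·27=15390; k=4: 6020+0+14·43·27=22274 → min 15390.
Length 4: A₁..A₄: k=1: 0+10260+20·18·43=25740; k=2: 5040+6020+20·14·43=23100; k=3: 6120+0+20·10·43=14720 → min 14720 | A₂..A₅: k=2: 0+15390+18·14·27=22194; k=3: 2520+11610+18·10·27=18990; k=4: 10260+0+18·43·27=31158 → min 18990.
Top-level splits: k=1: (A₁..A₁)·(A₂..A₅) → 0+18990+20·18·27 = 28710; k=2: (A₁..A₂)·(A₃..A₅) → 5040+15390+20·14·27 = 27990; k=3: (A₁..A₃)·(A₄..A₅) → 6120+11610+20·10·27 = 23130; k=4: (A₁..A₄)·(A₅..A₅) → 14720+0+20·43·27 = 37940.
Best split is after A₃, i.e. k = 3.

3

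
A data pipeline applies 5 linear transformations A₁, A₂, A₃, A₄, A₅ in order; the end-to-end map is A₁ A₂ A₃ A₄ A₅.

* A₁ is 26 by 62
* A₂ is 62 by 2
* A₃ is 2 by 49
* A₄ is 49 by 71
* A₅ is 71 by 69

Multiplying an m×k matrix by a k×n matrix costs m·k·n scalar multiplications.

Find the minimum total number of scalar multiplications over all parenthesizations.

23568

Adjacent pairs: A₁A₂ = 26·62·2 = 3224; A₂A₃ = 62·2·49 = 6076; A₃A₄ = 2·49·71 = 6958; A₄A₅ = 49·71·69 = 240051.
Length 3: A₁..A₃: k=1: 0+6076+26·62·49=85064; k=2: 3224+0+26·2·49=5772 → min 5772 | A₂..A₄: k=2: 0+6958+62·2·71=15762; k=3: 6076+0+62·49·71=221774 → min 15762 | A₃..A₅: k=3: 0+240051+2·49·69=246813; k=4: 6958+0+2·71·69=16756 → min 16756.
Length 4: A₁..A₄: k=1: 0+15762+26·62·71=130214; k=2: 3224+6958+26·2·71=13874; k=3: 5772+0+26·49·71=96226 → min 13874 | A₂..A₅: k=2: 0+16756+62·2·69=25312; k=3: 6076+240051+62·49·69=455749; k=4: 15762+0+62·71·69=319500 → min 25312.
Length 5: A₁..A₅: k=1: 0+25312+26·62·69=136540; k=2: 3224+16756+26·2·69=23568; k=3: 5772+240051+26·49·69=333729; k=4: 13874+0+26·71·69=141248 → min 23568.
Optimal order: ((A₁ A₂) ((A₃ A₄) A₅)) with cost 23568.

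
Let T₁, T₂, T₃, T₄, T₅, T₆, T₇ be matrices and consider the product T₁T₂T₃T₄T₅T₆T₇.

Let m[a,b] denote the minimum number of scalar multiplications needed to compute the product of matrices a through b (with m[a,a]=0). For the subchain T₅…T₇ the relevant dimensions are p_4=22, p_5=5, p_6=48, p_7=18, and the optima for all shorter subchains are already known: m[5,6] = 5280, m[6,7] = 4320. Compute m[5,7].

m[5,7] = min over k∈[5,6] of m[5,k]+m[k+1,7]+p_{4}·p_k·p_{7}.
k=5: 0 + 4320 + 22·5·18 = 6300; k=6: 5280 + 0 + 22·48·18 = 24288.
Minimum: 6300 at k=5.

6300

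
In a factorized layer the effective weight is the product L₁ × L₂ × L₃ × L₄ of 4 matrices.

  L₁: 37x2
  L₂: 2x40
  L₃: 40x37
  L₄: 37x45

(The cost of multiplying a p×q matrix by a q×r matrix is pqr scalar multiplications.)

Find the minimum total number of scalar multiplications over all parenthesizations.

9620

Adjacent pairs: L₁L₂ = 37·2·40 = 2960; L₂L₃ = 2·40·37 = 2960; L₃L₄ = 40·37·45 = 66600.
Length 3: L₁..L₃: k=1: 0+2960+37·2·37=5698; k=2: 2960+0+37·40·37=57720 → min 5698 | L₂..L₄: k=2: 0+66600+2·40·45=70200; k=3: 2960+0+2·37·45=6290 → min 6290.
Length 4: L₁..L₄: k=1: 0+6290+37·2·45=9620; k=2: 2960+66600+37·40·45=136160; k=3: 5698+0+37·37·45=67303 → min 9620.
Optimal order: (L₁ × ((L₂ × L₃) × L₄)) with cost 9620.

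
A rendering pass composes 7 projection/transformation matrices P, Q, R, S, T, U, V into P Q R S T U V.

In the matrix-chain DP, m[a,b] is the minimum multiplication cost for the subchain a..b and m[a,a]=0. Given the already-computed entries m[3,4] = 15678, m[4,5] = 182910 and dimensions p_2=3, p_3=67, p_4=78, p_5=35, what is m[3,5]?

23868

m[3,5] = min over k∈[3,4] of m[3,k]+m[k+1,5]+p_{2}·p_k·p_{5}.
k=3: 0 + 182910 + 3·67·35 = 189945; k=4: 15678 + 0 + 3·78·35 = 23868.
Minimum: 23868 at k=4.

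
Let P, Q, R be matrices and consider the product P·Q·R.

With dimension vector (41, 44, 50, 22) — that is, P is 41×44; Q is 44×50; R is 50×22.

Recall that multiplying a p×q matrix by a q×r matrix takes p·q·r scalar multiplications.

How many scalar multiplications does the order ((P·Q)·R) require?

(P·Q): 41×44 by 44×50 → 41×50, cost 41·44·50 = 90200
((P·Q)·R): 41×50 by 50×22 → 41×22, cost 41·50·22 = 45100; cumulative 135300
Total: 135300 scalar multiplications.

135300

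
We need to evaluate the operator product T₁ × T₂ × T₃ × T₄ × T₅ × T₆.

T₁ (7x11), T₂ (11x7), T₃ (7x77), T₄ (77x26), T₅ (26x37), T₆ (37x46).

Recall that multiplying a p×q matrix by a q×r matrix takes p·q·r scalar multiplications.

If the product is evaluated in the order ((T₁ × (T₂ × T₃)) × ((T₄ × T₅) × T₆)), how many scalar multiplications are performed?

241780

(T₂ × T₃): 11×7 by 7×77 → 11×77, cost 11·7·77 = 5929
(T₁ × (T₂ × T₃)): 7×11 by 11×77 → 7×77, cost 7·11·77 = 5929; cumulative 11858
(T₄ × T₅): 77×26 by 26×37 → 77×37, cost 77·26·37 = 74074
((T₄ × T₅) × T₆): 77×37 by 37×46 → 77×46, cost 77·37·46 = 131054; cumulative 205128
((T₁ × (T₂ × T₃)) × ((T₄ × T₅) × T₆)): 7×77 by 77×46 → 7×46, cost 7·77·46 = 24794; cumulative 241780
Total: 241780 scalar multiplications.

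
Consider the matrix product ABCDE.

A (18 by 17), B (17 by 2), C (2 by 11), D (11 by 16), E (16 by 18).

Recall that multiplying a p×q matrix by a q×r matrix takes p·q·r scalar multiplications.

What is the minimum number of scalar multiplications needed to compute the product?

2188

Adjacent pairs: AB = 18·17·2 = 612; BC = 17·2·11 = 374; CD = 2·11·16 = 352; DE = 11·16·18 = 3168.
Length 3: A..C: k=1: 0+374+18·17·11=3740; k=2: 612+0+18·2·11=1008 → min 1008 | B..D: k=2: 0+352+17·2·16=896; k=3: 374+0+17·11·16=3366 → min 896 | C..E: k=3: 0+3168+2·11·18=3564; k=4: 352+0+2·16·18=928 → min 928.
Length 4: A..D: k=1: 0+896+18·17·16=5792; k=2: 612+352+18·2·16=1540; k=3: 1008+0+18·11·16=4176 → min 1540 | B..E: k=2: 0+928+17·2·18=1540; k=3: 374+3168+17·11·18=6908; k=4: 896+0+17·16·18=5792 → min 1540.
Length 5: A..E: k=1: 0+1540+18·17·18=7048; k=2: 612+928+18·2·18=2188; k=3: 1008+3168+18·11·18=7740; k=4: 1540+0+18·16·18=6724 → min 2188.
Optimal order: ((AB)((CD)E)) with cost 2188.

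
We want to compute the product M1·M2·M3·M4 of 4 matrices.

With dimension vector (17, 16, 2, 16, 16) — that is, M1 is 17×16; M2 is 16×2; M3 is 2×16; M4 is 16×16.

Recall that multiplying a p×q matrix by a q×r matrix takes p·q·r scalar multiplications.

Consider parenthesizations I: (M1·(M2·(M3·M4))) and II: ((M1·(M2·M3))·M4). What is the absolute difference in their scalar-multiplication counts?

3840

Order I = (M1·(M2·(M3·M4))): (M3·M4): 2×16 by 16×16 → 2×16, cost 2·16·16 = 512; (M2·(M3·M4)): 16×2 by 2×16 → 16×16, cost 16·2·16 = 512; cumulative 1024; (M1·(M2·(M3·M4))): 17×16 by 16×16 → 17×16, cost 17·16·16 = 4352; cumulative 5376. Total 5376.
Order II = ((M1·(M2·M3))·M4): (M2·M3): 16×2 by 2×16 → 16×16, cost 16·2·16 = 512; (M1·(M2·M3)): 17×16 by 16×16 → 17×16, cost 17·16·16 = 4352; cumulative 4864; ((M1·(M2·M3))·M4): 17×16 by 16×16 → 17×16, cost 17·16·16 = 4352; cumulative 9216. Total 9216.
Difference: |5376 − 9216| = 3840.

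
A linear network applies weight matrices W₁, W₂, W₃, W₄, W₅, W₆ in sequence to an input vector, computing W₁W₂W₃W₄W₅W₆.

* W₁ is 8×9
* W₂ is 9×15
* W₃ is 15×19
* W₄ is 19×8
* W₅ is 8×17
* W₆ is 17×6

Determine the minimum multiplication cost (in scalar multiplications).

4680

Adjacent pairs: W₁W₂ = 8·9·15 = 1080; W₂W₃ = 9·15·19 = 2565; W₃W₄ = 15·19·8 = 2280; W₄W₅ = 19·8·17 = 2584; W₅W₆ = 8·17·6 = 816.
Length 3: W₁..W₃: k=1: 0+2565+8·9·19=3933; k=2: 1080+0+8·15·19=3360 → min 3360 | W₂..W₄: k=2: 0+2280+9·15·8=3360; k=3: 2565+0+9·19·8=3933 → min 3360 | W₃..W₅: k=3: 0+2584+15·19·17=7429; k=4: 2280+0+15·8·17=4320 → min 4320 | W₄..W₆: k=4: 0+816+19·8·6=1728; k=5: 2584+0+19·17·6=4522 → min 1728.
Length 4: W₁..W₄: k=1: 0+3360+8·9·8=3936; k=2: 1080+2280+8·15·8=4320; k=3: 3360+0+8·19·8=4576 → min 3936 | W₂..W₅: k=2: 0+4320+9·15·17=6615; k=3: 2565+2584+9·19·17=8056; k=4: 3360+0+9·8·17=4584 → min 4584 | W₃..W₆: k=3: 0+1728+15·19·6=3438; k=4: 2280+816+15·8·6=3816; k=5: 4320+0+15·17·6=5850 → min 3438.
Length 5: W₁..W₅: k=1: 0+4584+8·9·17=5808; k=2: 1080+4320+8·15·17=7440; k=3: 3360+2584+8·19·17=8528; k=4: 3936+0+8·8·17=5024 → min 5024 | W₂..W₆: k=2: 0+3438+9·15·6=4248; k=3: 2565+1728+9·19·6=5319; k=4: 3360+816+9·8·6=4608; k=5: 4584+0+9·17·6=5502 → min 4248.
Length 6: W₁..W₆: k=1: 0+4248+8·9·6=4680; k=2: 1080+3438+8·15·6=5238; k=3: 3360+1728+8·19·6=6000; k=4: 3936+816+8·8·6=5136; k=5: 5024+0+8·17·6=5840 → min 4680.
Optimal order: (W₁(W₂(W₃(W₄(W₅W₆))))) with cost 4680.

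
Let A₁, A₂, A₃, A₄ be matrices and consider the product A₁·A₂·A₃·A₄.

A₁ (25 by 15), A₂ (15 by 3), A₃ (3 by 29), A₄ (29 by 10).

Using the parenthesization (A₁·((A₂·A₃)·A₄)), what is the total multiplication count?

(A₂·A₃): 15×3 by 3×29 → 15×29, cost 15·3·29 = 1305
((A₂·A₃)·A₄): 15×29 by 29×10 → 15×10, cost 15·29·10 = 4350; cumulative 5655
(A₁·((A₂·A₃)·A₄)): 25×15 by 15×10 → 25×10, cost 25·15·10 = 3750; cumulative 9405
Total: 9405 scalar multiplications.

9405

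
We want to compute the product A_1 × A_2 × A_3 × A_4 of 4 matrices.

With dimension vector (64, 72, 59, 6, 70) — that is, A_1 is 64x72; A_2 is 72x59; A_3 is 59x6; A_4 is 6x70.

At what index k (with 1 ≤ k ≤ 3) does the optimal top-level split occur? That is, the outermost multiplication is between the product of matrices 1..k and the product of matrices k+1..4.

Adjacent pairs: A_1A_2 = 64·72·59 = 271872; A_2A_3 = 72·59·6 = 25488; A_3A_4 = 59·6·70 = 24780.
Length 3: A_1..A_3: k=1: 0+25488+64·72·6=53136; k=2: 271872+0+64·59·6=294528 → min 53136 | A_2..A_4: k=2: 0+24780+72·59·70=322140; k=3: 25488+0+72·6·70=55728 → min 55728.
Top-level splits: k=1: (A_1..A_1)·(A_2..A_4) → 0+55728+64·72·70 = 378288; k=2: (A_1..A_2)·(A_3..A_4) → 271872+24780+64·59·70 = 560972; k=3: (A_1..A_3)·(A_4..A_4) → 53136+0+64·6·70 = 80016.
Best split is after A_3, i.e. k = 3.

3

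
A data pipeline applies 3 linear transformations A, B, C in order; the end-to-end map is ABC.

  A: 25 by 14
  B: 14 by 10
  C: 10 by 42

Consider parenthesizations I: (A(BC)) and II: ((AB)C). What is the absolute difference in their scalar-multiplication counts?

Order I = (A(BC)): (BC): 14×10 by 10×42 → 14×42, cost 14·10·42 = 5880; (A(BC)): 25×14 by 14×42 → 25×42, cost 25·14·42 = 14700; cumulative 20580. Total 20580.
Order II = ((AB)C): (AB): 25×14 by 14×10 → 25×10, cost 25·14·10 = 3500; ((AB)C): 25×10 by 10×42 → 25×42, cost 25·10·42 = 10500; cumulative 14000. Total 14000.
Difference: |20580 − 14000| = 6580.

6580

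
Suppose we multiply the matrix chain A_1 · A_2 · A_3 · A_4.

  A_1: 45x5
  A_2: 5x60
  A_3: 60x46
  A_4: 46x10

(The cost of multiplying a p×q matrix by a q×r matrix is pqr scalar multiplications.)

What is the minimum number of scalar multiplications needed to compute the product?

18350

Adjacent pairs: A_1A_2 = 45·5·60 = 13500; A_2A_3 = 5·60·46 = 13800; A_3A_4 = 60·46·10 = 27600.
Length 3: A_1..A_3: k=1: 0+13800+45·5·46=24150; k=2: 13500+0+45·60·46=137700 → min 24150 | A_2..A_4: k=2: 0+27600+5·60·10=30600; k=3: 13800+0+5·46·10=16100 → min 16100.
Length 4: A_1..A_4: k=1: 0+16100+45·5·10=18350; k=2: 13500+27600+45·60·10=68100; k=3: 24150+0+45·46·10=44850 → min 18350.
Optimal order: (A_1 · ((A_2 · A_3) · A_4)) with cost 18350.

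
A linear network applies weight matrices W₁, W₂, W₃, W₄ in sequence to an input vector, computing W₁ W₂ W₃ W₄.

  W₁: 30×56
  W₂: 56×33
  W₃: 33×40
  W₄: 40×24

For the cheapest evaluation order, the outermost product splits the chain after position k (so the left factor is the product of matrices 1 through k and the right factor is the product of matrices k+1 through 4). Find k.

2

Adjacent pairs: W₁W₂ = 30·56·33 = 55440; W₂W₃ = 56·33·40 = 73920; W₃W₄ = 33·40·24 = 31680.
Length 3: W₁..W₃: k=1: 0+73920+30·56·40=141120; k=2: 55440+0+30·33·40=95040 → min 95040 | W₂..W₄: k=2: 0+31680+56·33·24=76032; k=3: 73920+0+56·40·24=127680 → min 76032.
Top-level splits: k=1: (W₁..W₁)·(W₂..W₄) → 0+76032+30·56·24 = 116352; k=2: (W₁..W₂)·(W₃..W₄) → 55440+31680+30·33·24 = 110880; k=3: (W₁..W₃)·(W₄..W₄) → 95040+0+30·40·24 = 123840.
Best split is after W₂, i.e. k = 2.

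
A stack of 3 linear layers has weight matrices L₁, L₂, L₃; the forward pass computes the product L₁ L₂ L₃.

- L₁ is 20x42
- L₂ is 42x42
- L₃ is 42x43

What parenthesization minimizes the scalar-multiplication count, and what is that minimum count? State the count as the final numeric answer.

71400

(L₁ (L₂ L₃)): cost 111972.
((L₁ L₂) L₃): cost 71400.
Optimal: ((L₁ L₂) L₃) with cost 71400.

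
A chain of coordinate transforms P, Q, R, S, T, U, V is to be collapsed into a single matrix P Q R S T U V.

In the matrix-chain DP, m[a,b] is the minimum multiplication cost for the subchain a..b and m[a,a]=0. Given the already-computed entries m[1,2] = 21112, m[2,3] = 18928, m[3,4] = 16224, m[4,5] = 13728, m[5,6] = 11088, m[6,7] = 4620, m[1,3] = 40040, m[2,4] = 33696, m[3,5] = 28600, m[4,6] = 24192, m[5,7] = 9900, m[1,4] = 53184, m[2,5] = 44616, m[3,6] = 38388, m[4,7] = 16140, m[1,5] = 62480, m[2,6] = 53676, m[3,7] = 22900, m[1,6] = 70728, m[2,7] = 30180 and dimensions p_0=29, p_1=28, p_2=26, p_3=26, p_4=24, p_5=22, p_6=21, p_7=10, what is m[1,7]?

38300

m[1,7] = min over k∈[1,6] of m[1,k]+m[k+1,7]+p_{0}·p_k·p_{7}.
k=1: 0 + 30180 + 29·28·10 = 38300; k=2: 21112 + 22900 + 29·26·10 = 51552; k=3: 40040 + 16140 + 29·26·10 = 63720; k=4: 53184 + 9900 + 29·24·10 = 70044; k=5: 62480 + 4620 + 29·22·10 = 73480; k=6: 70728 + 0 + 29·21·10 = 76818.
Minimum: 38300 at k=1.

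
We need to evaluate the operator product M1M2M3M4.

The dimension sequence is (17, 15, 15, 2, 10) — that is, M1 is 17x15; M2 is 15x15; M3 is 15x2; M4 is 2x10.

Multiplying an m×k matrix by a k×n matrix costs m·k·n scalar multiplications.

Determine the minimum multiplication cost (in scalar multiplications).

1300

Adjacent pairs: M1M2 = 17·15·15 = 3825; M2M3 = 15·15·2 = 450; M3M4 = 15·2·10 = 300.
Length 3: M1..M3: k=1: 0+450+17·15·2=960; k=2: 3825+0+17·15·2=4335 → min 960 | M2..M4: k=2: 0+300+15·15·10=2550; k=3: 450+0+15·2·10=750 → min 750.
Length 4: M1..M4: k=1: 0+750+17·15·10=3300; k=2: 3825+300+17·15·10=6675; k=3: 960+0+17·2·10=1300 → min 1300.
Optimal order: ((M1(M2M3))M4) with cost 1300.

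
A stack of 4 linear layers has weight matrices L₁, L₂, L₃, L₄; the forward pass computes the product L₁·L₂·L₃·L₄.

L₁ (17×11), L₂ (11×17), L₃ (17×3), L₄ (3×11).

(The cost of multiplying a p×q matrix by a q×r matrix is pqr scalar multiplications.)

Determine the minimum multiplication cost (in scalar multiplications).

1683

Adjacent pairs: L₁L₂ = 17·11·17 = 3179; L₂L₃ = 11·17·3 = 561; L₃L₄ = 17·3·11 = 561.
Length 3: L₁..L₃: k=1: 0+561+17·11·3=1122; k=2: 3179+0+17·17·3=4046 → min 1122 | L₂..L₄: k=2: 0+561+11·17·11=2618; k=3: 561+0+11·3·11=924 → min 924.
Length 4: L₁..L₄: k=1: 0+924+17·11·11=2981; k=2: 3179+561+17·17·11=6919; k=3: 1122+0+17·3·11=1683 → min 1683.
Optimal order: ((L₁·(L₂·L₃))·L₄) with cost 1683.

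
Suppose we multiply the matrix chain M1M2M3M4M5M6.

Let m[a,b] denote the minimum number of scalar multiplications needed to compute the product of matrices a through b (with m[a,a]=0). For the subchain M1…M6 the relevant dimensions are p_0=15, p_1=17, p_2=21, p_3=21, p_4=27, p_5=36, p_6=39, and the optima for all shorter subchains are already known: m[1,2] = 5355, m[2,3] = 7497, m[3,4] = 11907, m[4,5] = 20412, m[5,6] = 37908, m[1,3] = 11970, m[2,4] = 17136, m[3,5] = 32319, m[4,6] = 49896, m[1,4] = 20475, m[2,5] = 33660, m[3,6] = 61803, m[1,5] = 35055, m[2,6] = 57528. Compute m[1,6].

56115

m[1,6] = min over k∈[1,5] of m[1,k]+m[k+1,6]+p_{0}·p_k·p_{6}.
k=1: 0 + 57528 + 15·17·39 = 67473; k=2: 5355 + 61803 + 15·21·39 = 79443; k=3: 11970 + 49896 + 15·21·39 = 74151; k=4: 20475 + 37908 + 15·27·39 = 74178; k=5: 35055 + 0 + 15·36·39 = 56115.
Minimum: 56115 at k=5.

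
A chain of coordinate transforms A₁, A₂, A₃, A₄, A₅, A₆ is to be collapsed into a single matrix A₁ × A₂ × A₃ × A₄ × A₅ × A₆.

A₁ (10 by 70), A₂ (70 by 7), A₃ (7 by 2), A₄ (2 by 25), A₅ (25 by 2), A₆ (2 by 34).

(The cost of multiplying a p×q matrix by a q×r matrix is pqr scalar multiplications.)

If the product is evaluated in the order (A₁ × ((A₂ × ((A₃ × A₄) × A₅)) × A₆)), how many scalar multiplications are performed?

30240

(A₃ × A₄): 7×2 by 2×25 → 7×25, cost 7·2·25 = 350
((A₃ × A₄) × A₅): 7×25 by 25×2 → 7×2, cost 7·25·2 = 350; cumulative 700
(A₂ × ((A₃ × A₄) × A₅)): 70×7 by 7×2 → 70×2, cost 70·7·2 = 980; cumulative 1680
((A₂ × ((A₃ × A₄) × A₅)) × A₆): 70×2 by 2×34 → 70×34, cost 70·2·34 = 4760; cumulative 6440
(A₁ × ((A₂ × ((A₃ × A₄) × A₅)) × A₆)): 10×70 by 70×34 → 10×34, cost 10·70·34 = 23800; cumulative 30240
Total: 30240 scalar multiplications.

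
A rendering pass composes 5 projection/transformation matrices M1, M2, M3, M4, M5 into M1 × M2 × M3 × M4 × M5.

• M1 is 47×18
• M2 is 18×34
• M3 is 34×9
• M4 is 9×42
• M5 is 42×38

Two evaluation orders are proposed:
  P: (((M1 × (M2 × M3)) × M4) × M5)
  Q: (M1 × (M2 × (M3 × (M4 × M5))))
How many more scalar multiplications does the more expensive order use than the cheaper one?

24504

Order P = (((M1 × (M2 × M3)) × M4) × M5): (M2 × M3): 18×34 by 34×9 → 18×9, cost 18·34·9 = 5508; (M1 × (M2 × M3)): 47×18 by 18×9 → 47×9, cost 47·18·9 = 7614; cumulative 13122; ((M1 × (M2 × M3)) × M4): 47×9 by 9×42 → 47×42, cost 47·9·42 = 17766; cumulative 30888; (((M1 × (M2 × M3)) × M4) × M5): 47×42 by 42×38 → 47×38, cost 47·42·38 = 75012; cumulative 105900. Total 105900.
Order Q = (M1 × (M2 × (M3 × (M4 × M5)))): (M4 × M5): 9×42 by 42×38 → 9×38, cost 9·42·38 = 14364; (M3 × (M4 × M5)): 34×9 by 9×38 → 34×38, cost 34·9·38 = 11628; cumulative 25992; (M2 × (M3 × (M4 × M5))): 18×34 by 34×38 → 18×38, cost 18·34·38 = 23256; cumulative 49248; (M1 × (M2 × (M3 × (M4 × M5)))): 47×18 by 18×38 → 47×38, cost 47·18·38 = 32148; cumulative 81396. Total 81396.
Difference: |105900 − 81396| = 24504.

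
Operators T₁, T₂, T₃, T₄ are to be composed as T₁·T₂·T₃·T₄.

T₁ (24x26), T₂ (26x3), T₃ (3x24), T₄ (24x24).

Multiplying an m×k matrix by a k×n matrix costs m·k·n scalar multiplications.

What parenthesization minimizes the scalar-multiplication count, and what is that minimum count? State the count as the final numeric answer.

Adjacent pairs: T₁T₂ = 24·26·3 = 1872; T₂T₃ = 26·3·24 = 1872; T₃T₄ = 3·24·24 = 1728.
Length 3: T₁..T₃: k=1: 0+1872+24·26·24=16848; k=2: 1872+0+24·3·24=3600 → min 3600 | T₂..T₄: k=2: 0+1728+26·3·24=3600; k=3: 1872+0+26·24·24=16848 → min 3600.
Length 4: T₁..T₄: k=1: 0+3600+24·26·24=18576; k=2: 1872+1728+24·3·24=5328; k=3: 3600+0+24·24·24=17424 → min 5328.
Optimal parenthesization: ((T₁·T₂)·(T₃·T₄)) with cost 5328.

5328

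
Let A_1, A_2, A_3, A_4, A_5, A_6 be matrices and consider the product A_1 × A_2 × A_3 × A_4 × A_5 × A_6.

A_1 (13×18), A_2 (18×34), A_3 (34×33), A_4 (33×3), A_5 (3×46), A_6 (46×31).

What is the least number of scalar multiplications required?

11391

Adjacent pairs: A_1A_2 = 13·18·34 = 7956; A_2A_3 = 18·34·33 = 20196; A_3A_4 = 34·33·3 = 3366; A_4A_5 = 33·3·46 = 4554; A_5A_6 = 3·46·31 = 4278.
Length 3: A_1..A_3: k=1: 0+20196+13·18·33=27918; k=2: 7956+0+13·34·33=22542 → min 22542 | A_2..A_4: k=2: 0+3366+18·34·3=5202; k=3: 20196+0+18·33·3=21978 → min 5202 | A_3..A_5: k=3: 0+4554+34·33·46=56166; k=4: 3366+0+34·3·46=8058 → min 8058 | A_4..A_6: k=4: 0+4278+33·3·31=7347; k=5: 4554+0+33·46·31=51612 → min 7347.
Length 4: A_1..A_4: k=1: 0+5202+13·18·3=5904; k=2: 7956+3366+13·34·3=12648; k=3: 22542+0+13·33·3=23829 → min 5904 | A_2..A_5: k=2: 0+8058+18·34·46=36210; k=3: 20196+4554+18·33·46=52074; k=4: 5202+0+18·3·46=7686 → min 7686 | A_3..A_6: k=3: 0+7347+34·33·31=42129; k=4: 3366+4278+34·3·31=10806; k=5: 8058+0+34·46·31=56542 → min 10806.
Length 5: A_1..A_5: k=1: 0+7686+13·18·46=18450; k=2: 7956+8058+13·34·46=36346; k=3: 22542+4554+13·33·46=46830; k=4: 5904+0+13·3·46=7698 → min 7698 | A_2..A_6: k=2: 0+10806+18·34·31=29778; k=3: 20196+7347+18·33·31=45957; k=4: 5202+4278+18·3·31=11154; k=5: 7686+0+18·46·31=33354 → min 11154.
Length 6: A_1..A_6: k=1: 0+11154+13·18·31=18408; k=2: 7956+10806+13·34·31=32464; k=3: 22542+7347+13·33·31=43188; k=4: 5904+4278+13·3·31=11391; k=5: 7698+0+13·46·31=26236 → min 11391.
Optimal order: ((A_1 × (A_2 × (A_3 × A_4))) × (A_5 × A_6)) with cost 11391.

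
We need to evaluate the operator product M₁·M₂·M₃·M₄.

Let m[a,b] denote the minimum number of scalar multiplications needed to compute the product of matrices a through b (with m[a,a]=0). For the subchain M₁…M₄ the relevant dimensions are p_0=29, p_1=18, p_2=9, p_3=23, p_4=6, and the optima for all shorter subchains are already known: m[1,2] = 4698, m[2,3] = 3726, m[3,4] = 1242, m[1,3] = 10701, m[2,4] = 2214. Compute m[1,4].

5346

m[1,4] = min over k∈[1,3] of m[1,k]+m[k+1,4]+p_{0}·p_k·p_{4}.
k=1: 0 + 2214 + 29·18·6 = 5346; k=2: 4698 + 1242 + 29·9·6 = 7506; k=3: 10701 + 0 + 29·23·6 = 14703.
Minimum: 5346 at k=1.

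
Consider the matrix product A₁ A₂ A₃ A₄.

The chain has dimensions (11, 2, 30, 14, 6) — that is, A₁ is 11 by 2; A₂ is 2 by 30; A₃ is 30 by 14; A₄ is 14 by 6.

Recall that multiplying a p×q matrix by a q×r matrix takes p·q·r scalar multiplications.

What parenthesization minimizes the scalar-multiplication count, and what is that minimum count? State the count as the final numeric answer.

Adjacent pairs: A₁A₂ = 11·2·30 = 660; A₂A₃ = 2·30·14 = 840; A₃A₄ = 30·14·6 = 2520.
Length 3: A₁..A₃: k=1: 0+840+11·2·14=1148; k=2: 660+0+11·30·14=5280 → min 1148 | A₂..A₄: k=2: 0+2520+2·30·6=2880; k=3: 840+0+2·14·6=1008 → min 1008.
Length 4: A₁..A₄: k=1: 0+1008+11·2·6=1140; k=2: 660+2520+11·30·6=5160; k=3: 1148+0+11·14·6=2072 → min 1140.
Optimal parenthesization: (A₁ ((A₂ A₃) A₄)) with cost 1140.

1140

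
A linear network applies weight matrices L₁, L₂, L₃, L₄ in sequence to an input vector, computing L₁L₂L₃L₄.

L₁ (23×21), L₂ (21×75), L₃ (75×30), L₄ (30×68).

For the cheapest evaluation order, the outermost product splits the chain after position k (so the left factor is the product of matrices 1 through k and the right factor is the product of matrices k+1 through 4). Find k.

Adjacent pairs: L₁L₂ = 23·21·75 = 36225; L₂L₃ = 21·75·30 = 47250; L₃L₄ = 75·30·68 = 153000.
Length 3: L₁..L₃: k=1: 0+47250+23·21·30=61740; k=2: 36225+0+23·75·30=87975 → min 61740 | L₂..L₄: k=2: 0+153000+21·75·68=260100; k=3: 47250+0+21·30·68=90090 → min 90090.
Top-level splits: k=1: (L₁..L₁)·(L₂..L₄) → 0+90090+23·21·68 = 122934; k=2: (L₁..L₂)·(L₃..L₄) → 36225+153000+23·75·68 = 306525; k=3: (L₁..L₃)·(L₄..L₄) → 61740+0+23·30·68 = 108660.
Best split is after L₃, i.e. k = 3.

3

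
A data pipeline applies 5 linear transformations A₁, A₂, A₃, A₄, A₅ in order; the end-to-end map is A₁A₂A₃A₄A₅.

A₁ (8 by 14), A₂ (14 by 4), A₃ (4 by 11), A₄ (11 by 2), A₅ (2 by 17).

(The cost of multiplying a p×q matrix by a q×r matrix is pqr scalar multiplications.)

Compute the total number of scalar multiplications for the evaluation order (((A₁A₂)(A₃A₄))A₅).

872

(A₁A₂): 8×14 by 14×4 → 8×4, cost 8·14·4 = 448
(A₃A₄): 4×11 by 11×2 → 4×2, cost 4·11·2 = 88
((A₁A₂)(A₃A₄)): 8×4 by 4×2 → 8×2, cost 8·4·2 = 64; cumulative 600
(((A₁A₂)(A₃A₄))A₅): 8×2 by 2×17 → 8×17, cost 8·2·17 = 272; cumulative 872
Total: 872 scalar multiplications.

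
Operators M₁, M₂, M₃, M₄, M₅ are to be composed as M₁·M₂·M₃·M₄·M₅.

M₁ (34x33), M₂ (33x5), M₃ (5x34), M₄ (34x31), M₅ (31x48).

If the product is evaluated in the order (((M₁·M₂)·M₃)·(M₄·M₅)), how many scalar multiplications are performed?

(M₁·M₂): 34×33 by 33×5 → 34×5, cost 34·33·5 = 5610
((M₁·M₂)·M₃): 34×5 by 5×34 → 34×34, cost 34·5·34 = 5780; cumulative 11390
(M₄·M₅): 34×31 by 31×48 → 34×48, cost 34·31·48 = 50592
(((M₁·M₂)·M₃)·(M₄·M₅)): 34×34 by 34×48 → 34×48, cost 34·34·48 = 55488; cumulative 117470
Total: 117470 scalar multiplications.

117470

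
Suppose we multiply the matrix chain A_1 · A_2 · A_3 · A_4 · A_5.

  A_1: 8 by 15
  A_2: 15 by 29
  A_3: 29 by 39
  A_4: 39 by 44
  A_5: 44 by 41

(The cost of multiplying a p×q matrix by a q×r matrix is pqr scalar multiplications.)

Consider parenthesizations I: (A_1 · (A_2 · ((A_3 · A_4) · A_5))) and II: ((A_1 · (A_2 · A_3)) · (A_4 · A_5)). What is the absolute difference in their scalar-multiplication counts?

Order I = (A_1 · (A_2 · ((A_3 · A_4) · A_5))): (A_3 · A_4): 29×39 by 39×44 → 29×44, cost 29·39·44 = 49764; ((A_3 · A_4) · A_5): 29×44 by 44×41 → 29×41, cost 29·44·41 = 52316; cumulative 102080; (A_2 · ((A_3 · A_4) · A_5)): 15×29 by 29×41 → 15×41, cost 15·29·41 = 17835; cumulative 119915; (A_1 · (A_2 · ((A_3 · A_4) · A_5))): 8×15 by 15×41 → 8×41, cost 8·15·41 = 4920; cumulative 124835. Total 124835.
Order II = ((A_1 · (A_2 · A_3)) · (A_4 · A_5)): (A_2 · A_3): 15×29 by 29×39 → 15×39, cost 15·29·39 = 16965; (A_1 · (A_2 · A_3)): 8×15 by 15×39 → 8×39, cost 8·15·39 = 4680; cumulative 21645; (A_4 · A_5): 39×44 by 44×41 → 39×41, cost 39·44·41 = 70356; ((A_1 · (A_2 · A_3)) · (A_4 · A_5)): 8×39 by 39×41 → 8×41, cost 8·39·41 = 12792; cumulative 104793. Total 104793.
Difference: |124835 − 104793| = 20042.

20042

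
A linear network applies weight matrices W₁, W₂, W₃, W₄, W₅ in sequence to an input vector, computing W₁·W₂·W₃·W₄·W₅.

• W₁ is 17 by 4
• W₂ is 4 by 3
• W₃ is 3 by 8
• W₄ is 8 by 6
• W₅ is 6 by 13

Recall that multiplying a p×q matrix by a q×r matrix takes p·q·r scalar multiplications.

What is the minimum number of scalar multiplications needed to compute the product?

1245

Adjacent pairs: W₁W₂ = 17·4·3 = 204; W₂W₃ = 4·3·8 = 96; W₃W₄ = 3·8·6 = 144; W₄W₅ = 8·6·13 = 624.
Length 3: W₁..W₃: k=1: 0+96+17·4·8=640; k=2: 204+0+17·3·8=612 → min 612 | W₂..W₄: k=2: 0+144+4·3·6=216; k=3: 96+0+4·8·6=288 → min 216 | W₃..W₅: k=3: 0+624+3·8·13=936; k=4: 144+0+3·6·13=378 → min 378.
Length 4: W₁..W₄: k=1: 0+216+17·4·6=624; k=2: 204+144+17·3·6=654; k=3: 612+0+17·8·6=1428 → min 624 | W₂..W₅: k=2: 0+378+4·3·13=534; k=3: 96+624+4·8·13=1136; k=4: 216+0+4·6·13=528 → min 528.
Length 5: W₁..W₅: k=1: 0+528+17·4·13=1412; k=2: 204+378+17·3·13=1245; k=3: 612+624+17·8·13=3004; k=4: 624+0+17·6·13=1950 → min 1245.
Optimal order: ((W₁·W₂)·((W₃·W₄)·W₅)) with cost 1245.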